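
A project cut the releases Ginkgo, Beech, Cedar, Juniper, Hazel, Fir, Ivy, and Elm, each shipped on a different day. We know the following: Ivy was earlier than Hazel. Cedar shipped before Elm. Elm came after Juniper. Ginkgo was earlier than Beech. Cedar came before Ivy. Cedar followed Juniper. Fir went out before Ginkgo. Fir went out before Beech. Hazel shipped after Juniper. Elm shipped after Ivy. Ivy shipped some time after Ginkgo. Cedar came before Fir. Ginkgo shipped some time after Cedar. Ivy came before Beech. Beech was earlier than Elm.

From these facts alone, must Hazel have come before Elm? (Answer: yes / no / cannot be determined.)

cannot be determined

No chain of stated constraints runs from Hazel to Elm, and none runs from Elm to Hazel either.
So the relative order of Hazel and Elm is not fixed by the given facts.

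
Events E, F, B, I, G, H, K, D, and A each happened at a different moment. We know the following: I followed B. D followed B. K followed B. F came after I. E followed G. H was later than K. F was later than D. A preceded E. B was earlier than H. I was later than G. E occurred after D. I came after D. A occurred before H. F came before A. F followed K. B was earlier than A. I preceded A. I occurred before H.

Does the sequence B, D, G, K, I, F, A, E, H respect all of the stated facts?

Check each stated constraint against the proposed order — e.g. D is ahead of E; B is ahead of H. Every pair is in the required order; nothing is violated.

yes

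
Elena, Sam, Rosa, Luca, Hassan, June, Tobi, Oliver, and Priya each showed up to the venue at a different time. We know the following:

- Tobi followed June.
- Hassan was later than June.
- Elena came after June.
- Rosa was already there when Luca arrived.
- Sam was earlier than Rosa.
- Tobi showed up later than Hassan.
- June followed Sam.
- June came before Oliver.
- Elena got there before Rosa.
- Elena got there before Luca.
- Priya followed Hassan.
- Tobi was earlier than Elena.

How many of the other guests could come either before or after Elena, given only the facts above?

2

Forced before Elena: Hassan, June, Sam, and Tobi; forced after Elena: Luca and Rosa.
That leaves Oliver and Priya with no forced order relative to Elena — 2.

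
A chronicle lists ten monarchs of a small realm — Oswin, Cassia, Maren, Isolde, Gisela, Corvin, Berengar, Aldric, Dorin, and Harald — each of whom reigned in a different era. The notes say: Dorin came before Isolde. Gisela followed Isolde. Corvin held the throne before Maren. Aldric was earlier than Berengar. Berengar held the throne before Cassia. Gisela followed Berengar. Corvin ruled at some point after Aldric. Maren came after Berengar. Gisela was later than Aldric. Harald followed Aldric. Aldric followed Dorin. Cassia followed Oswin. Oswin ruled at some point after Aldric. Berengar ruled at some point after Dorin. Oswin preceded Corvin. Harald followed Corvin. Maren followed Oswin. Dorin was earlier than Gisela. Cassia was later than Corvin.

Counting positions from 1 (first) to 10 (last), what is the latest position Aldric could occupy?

3

Aldric must come before Berengar, Cassia, Corvin, Gisela, Harald, Maren, and Oswin — 7 rulers forced after them.
Everything else can be placed before Aldric in some valid order, so Aldric can sit as late as position 10 − 7 = 3.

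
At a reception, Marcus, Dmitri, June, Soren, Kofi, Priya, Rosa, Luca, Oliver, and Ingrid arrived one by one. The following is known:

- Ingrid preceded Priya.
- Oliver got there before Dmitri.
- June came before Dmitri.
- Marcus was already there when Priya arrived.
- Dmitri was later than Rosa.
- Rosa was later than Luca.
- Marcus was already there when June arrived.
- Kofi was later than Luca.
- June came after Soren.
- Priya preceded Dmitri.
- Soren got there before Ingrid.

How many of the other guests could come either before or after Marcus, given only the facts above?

6

Forced after Marcus: Dmitri, June, and Priya.
That leaves Ingrid, Kofi, Luca, Oliver, Rosa, and Soren with no forced order relative to Marcus — 6.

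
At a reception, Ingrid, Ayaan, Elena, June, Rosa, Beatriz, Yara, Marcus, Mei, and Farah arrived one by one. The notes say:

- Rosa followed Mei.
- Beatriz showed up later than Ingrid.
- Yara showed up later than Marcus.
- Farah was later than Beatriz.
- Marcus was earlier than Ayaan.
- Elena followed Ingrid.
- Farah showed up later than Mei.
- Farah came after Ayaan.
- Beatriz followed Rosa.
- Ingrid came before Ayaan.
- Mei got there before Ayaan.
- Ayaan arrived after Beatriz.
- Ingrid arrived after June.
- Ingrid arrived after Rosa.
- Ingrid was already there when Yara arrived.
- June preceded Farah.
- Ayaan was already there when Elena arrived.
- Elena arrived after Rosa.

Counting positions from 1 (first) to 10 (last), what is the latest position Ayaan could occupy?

8

Ayaan must come before Elena and Farah — 2 guests forced after them.
Everything else can be placed before Ayaan in some valid order, so Ayaan can sit as late as position 10 − 2 = 8.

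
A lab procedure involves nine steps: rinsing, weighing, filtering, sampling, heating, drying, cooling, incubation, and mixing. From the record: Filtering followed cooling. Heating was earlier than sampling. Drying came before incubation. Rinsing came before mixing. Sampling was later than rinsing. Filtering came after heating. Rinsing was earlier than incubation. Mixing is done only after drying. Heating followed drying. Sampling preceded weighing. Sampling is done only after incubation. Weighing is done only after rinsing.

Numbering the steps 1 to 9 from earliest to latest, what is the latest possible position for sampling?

8

Sampling must come before weighing — 1 step forced after it.
Everything else can be placed before sampling in some valid order, so sampling can sit as late as position 9 − 1 = 8.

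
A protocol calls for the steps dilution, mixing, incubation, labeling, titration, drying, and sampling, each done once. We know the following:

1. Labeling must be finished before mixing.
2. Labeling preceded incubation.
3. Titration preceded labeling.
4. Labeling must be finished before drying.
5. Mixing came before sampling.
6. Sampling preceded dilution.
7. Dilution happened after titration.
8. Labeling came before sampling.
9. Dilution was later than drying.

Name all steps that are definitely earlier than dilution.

drying, labeling, mixing, sampling, titration

Directly stated before dilution: drying, sampling, and titration.
Labeling reaches dilution via labeling → drying → dilution.
Mixing reaches dilution via mixing → sampling → dilution.
No chain forces incubation ahead of dilution.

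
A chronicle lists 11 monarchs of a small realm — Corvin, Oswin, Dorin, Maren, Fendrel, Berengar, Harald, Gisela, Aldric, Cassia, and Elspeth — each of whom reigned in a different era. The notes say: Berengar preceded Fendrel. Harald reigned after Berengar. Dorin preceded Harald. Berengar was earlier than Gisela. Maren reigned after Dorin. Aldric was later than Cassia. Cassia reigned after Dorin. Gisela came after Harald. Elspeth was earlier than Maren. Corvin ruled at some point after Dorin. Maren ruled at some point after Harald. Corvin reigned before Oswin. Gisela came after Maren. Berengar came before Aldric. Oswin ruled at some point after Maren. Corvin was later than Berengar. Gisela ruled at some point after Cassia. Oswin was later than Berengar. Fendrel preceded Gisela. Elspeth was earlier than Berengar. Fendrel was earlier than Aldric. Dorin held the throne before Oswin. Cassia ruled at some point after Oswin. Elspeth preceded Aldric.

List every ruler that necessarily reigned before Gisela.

Directly stated before Gisela: Berengar, Cassia, Fendrel, Harald, and Maren.
Corvin reaches Gisela via Corvin → Oswin → Cassia → Gisela.
Dorin reaches Gisela via Dorin → Cassia → Gisela.
Elspeth reaches Gisela via Elspeth → Berengar → Gisela.
Likewise Oswin reaches Gisela by chaining the stated constraints.

Berengar, Cassia, Corvin, Dorin, Elspeth, Fendrel, Harald, Maren, Oswin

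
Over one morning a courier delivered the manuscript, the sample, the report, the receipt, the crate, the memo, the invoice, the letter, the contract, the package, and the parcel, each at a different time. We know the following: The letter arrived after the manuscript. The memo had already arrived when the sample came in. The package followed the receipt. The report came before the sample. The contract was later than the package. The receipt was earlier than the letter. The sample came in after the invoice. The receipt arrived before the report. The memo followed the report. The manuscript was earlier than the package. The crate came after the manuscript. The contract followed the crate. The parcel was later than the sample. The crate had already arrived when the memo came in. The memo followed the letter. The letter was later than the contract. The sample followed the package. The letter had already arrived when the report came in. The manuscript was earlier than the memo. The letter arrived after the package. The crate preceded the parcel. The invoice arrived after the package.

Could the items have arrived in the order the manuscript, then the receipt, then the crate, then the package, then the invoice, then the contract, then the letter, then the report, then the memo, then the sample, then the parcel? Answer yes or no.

Check each stated constraint against the proposed order — e.g. the crate is ahead of the parcel; the manuscript is ahead of the memo. Every pair is in the required order; nothing is violated.

yes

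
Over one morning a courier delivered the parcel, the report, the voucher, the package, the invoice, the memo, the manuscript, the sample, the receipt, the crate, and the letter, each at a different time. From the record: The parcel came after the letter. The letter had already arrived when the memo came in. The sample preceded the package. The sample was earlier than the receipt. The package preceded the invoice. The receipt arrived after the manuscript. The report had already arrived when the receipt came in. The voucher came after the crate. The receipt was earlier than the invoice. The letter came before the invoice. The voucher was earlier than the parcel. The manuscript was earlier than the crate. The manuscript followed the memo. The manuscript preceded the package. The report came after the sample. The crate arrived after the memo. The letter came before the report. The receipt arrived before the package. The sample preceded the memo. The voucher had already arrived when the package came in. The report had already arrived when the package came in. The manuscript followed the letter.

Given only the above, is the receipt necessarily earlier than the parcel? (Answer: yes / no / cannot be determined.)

No chain of stated constraints runs from the receipt to the parcel, and none runs from the parcel to the receipt either.
So the relative order of the receipt and the parcel is not fixed by the given facts.

cannot be determined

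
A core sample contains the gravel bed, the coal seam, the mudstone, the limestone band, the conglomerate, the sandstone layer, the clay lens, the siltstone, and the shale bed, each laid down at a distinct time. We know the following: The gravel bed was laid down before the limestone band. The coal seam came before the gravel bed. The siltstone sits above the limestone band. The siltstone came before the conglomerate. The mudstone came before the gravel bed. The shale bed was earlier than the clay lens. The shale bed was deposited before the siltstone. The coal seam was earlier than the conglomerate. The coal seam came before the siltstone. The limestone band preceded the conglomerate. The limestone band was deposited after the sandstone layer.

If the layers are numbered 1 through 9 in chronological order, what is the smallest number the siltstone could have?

The coal seam, the gravel bed, the limestone band, the mudstone, the sandstone layer, and the shale bed must all come before the siltstone — 6 forced predecessors.
Nothing else is forced ahead of the siltstone, so its earliest slot is position 6 + 1 = 7.

7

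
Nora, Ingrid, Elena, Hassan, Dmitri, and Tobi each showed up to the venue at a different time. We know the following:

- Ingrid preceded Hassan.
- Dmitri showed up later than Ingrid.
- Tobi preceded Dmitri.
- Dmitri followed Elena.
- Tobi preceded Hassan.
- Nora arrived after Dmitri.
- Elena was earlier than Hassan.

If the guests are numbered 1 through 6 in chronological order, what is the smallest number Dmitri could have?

4

Elena, Ingrid, and Tobi must all come before Dmitri — 3 forced predecessors.
Nothing else is forced ahead of Dmitri, so their earliest slot is position 3 + 1 = 4.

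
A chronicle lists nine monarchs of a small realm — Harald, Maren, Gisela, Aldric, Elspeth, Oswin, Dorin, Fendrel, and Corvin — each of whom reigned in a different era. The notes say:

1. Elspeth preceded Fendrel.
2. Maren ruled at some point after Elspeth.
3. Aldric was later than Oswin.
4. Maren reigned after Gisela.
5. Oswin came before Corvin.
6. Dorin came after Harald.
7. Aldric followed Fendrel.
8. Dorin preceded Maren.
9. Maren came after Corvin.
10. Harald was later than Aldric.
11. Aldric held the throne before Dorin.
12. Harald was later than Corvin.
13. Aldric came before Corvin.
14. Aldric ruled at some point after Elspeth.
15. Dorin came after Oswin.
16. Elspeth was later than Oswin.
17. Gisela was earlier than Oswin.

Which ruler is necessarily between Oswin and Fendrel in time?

Elspeth

Tracing the constraints gives Oswin → Elspeth → Fendrel, so Elspeth sits after Oswin and before Fendrel.
No other ruler is forced both after Oswin and before Fendrel.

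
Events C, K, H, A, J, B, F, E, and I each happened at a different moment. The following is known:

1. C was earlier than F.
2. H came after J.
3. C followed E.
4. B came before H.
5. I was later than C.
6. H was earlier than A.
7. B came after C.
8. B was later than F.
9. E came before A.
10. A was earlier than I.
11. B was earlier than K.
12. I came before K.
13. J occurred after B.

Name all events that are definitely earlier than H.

B, C, E, F, J

Directly stated before H: B and J.
C reaches H via C → B → H.
E reaches H via E → C → B → H.
F reaches H via F → B → H.
No chain forces A (or any of the others) ahead of H.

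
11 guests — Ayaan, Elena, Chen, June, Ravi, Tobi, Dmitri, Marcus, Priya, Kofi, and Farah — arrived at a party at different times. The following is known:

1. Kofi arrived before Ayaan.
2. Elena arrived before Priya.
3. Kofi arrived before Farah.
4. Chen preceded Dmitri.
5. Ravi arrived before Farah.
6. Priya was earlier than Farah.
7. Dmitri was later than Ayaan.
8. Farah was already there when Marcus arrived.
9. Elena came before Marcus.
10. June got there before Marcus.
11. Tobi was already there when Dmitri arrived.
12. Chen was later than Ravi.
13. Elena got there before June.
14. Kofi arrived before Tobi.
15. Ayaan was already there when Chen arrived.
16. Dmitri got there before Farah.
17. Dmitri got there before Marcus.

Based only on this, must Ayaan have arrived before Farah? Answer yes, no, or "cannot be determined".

yes

Chain the constraints: Ayaan → Dmitri → Farah. Each link is directly stated, so Ayaan comes before Farah.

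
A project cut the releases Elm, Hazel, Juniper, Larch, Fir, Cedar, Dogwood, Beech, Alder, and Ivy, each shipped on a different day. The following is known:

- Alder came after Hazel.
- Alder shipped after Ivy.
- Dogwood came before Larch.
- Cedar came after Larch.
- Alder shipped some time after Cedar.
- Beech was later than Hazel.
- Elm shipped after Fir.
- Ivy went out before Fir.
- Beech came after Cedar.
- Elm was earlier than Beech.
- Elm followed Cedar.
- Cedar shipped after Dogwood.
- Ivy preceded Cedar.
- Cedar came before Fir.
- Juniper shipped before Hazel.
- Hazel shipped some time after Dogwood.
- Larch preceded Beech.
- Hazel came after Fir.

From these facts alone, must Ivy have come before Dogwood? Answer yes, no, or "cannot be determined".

cannot be determined

No chain of stated constraints runs from Ivy to Dogwood, and none runs from Dogwood to Ivy either.
So the relative order of Ivy and Dogwood is not fixed by the given facts.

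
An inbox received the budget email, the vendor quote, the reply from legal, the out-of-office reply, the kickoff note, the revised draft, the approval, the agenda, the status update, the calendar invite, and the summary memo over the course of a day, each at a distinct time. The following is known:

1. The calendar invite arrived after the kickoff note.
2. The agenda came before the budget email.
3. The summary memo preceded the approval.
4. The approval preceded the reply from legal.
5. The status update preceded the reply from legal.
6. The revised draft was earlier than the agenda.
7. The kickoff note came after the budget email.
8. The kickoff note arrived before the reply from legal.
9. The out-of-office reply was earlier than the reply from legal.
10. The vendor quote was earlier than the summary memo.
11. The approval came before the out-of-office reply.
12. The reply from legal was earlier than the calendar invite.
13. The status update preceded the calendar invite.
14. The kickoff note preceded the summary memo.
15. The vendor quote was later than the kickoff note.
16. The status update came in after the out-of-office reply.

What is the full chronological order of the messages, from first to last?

the revised draft, the agenda, the budget email, the kickoff note, the vendor quote, the summary memo, the approval, the out-of-office reply, the status update, the reply from legal, the calendar invite

The constraints fix every adjacent pair, so only one ordering works:
the revised draft → the agenda → the budget email → the kickoff note → the vendor quote → the summary memo → the approval → the out-of-office reply → the status update → the reply from legal → the calendar invite.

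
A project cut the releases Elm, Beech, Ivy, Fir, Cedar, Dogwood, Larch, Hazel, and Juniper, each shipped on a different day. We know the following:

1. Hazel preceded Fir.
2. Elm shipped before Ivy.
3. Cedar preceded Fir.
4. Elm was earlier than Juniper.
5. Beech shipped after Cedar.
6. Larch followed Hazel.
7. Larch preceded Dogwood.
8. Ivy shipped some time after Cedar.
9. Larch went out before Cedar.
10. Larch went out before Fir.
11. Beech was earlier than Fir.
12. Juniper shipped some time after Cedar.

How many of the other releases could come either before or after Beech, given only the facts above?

4

Forced before Beech: Cedar, Hazel, and Larch; forced after Beech: Fir.
That leaves Dogwood, Elm, Ivy, and Juniper with no forced order relative to Beech — 4.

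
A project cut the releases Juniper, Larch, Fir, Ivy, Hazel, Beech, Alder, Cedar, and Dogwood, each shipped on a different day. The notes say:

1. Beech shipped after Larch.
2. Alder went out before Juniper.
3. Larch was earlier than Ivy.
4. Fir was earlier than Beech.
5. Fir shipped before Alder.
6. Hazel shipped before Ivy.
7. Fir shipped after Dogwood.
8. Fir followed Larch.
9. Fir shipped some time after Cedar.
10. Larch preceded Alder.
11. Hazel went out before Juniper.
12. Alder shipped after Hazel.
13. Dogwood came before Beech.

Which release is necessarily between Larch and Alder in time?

Tracing the constraints gives Larch → Fir → Alder, so Fir sits after Larch and before Alder.
No other release is forced both after Larch and before Alder.

Fir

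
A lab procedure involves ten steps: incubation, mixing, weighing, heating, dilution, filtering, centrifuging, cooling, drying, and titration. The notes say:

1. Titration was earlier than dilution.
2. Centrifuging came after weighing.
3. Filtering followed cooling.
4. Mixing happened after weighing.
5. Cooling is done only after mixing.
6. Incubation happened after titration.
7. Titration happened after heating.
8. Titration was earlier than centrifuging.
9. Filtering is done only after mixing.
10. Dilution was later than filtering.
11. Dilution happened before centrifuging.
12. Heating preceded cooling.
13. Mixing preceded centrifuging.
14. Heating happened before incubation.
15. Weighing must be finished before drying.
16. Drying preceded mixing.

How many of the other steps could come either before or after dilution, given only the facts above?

1

Forced before dilution: cooling, drying, filtering, heating, mixing, titration, and weighing; forced after dilution: centrifuging.
That leaves incubation with no forced order relative to dilution — 1.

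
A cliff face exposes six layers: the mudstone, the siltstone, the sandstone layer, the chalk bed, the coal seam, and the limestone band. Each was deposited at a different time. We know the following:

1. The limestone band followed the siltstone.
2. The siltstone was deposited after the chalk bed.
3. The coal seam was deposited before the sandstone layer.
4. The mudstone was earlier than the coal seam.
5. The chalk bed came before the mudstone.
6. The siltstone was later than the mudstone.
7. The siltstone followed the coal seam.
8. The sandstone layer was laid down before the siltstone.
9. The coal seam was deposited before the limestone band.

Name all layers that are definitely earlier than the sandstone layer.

the chalk bed, the coal seam, the mudstone

Directly stated before the sandstone layer: the coal seam.
The chalk bed reaches the sandstone layer via the chalk bed → the mudstone → the coal seam → the sandstone layer.
The mudstone reaches the sandstone layer via the mudstone → the coal seam → the sandstone layer.
No chain forces the limestone band (or any of the others) ahead of the sandstone layer.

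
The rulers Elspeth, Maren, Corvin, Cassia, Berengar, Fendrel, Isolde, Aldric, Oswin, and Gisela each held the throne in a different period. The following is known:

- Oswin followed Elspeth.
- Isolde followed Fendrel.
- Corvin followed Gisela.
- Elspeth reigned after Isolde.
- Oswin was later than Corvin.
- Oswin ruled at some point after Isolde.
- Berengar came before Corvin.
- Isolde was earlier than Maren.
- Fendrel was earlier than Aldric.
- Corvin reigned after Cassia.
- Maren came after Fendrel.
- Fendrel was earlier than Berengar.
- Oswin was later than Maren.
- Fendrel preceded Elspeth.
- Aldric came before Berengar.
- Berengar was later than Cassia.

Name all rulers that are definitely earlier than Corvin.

Aldric, Berengar, Cassia, Fendrel, Gisela

Directly stated before Corvin: Berengar, Cassia, and Gisela.
Aldric reaches Corvin via Aldric → Berengar → Corvin.
Fendrel reaches Corvin via Fendrel → Berengar → Corvin.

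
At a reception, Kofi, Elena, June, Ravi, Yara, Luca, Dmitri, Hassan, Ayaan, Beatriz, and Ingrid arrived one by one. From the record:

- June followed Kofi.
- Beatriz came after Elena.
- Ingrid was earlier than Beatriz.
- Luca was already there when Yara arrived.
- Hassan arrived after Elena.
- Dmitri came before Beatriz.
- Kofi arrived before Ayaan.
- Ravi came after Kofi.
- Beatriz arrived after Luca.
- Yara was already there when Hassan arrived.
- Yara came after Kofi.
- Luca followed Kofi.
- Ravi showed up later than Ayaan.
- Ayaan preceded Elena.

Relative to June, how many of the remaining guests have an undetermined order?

Forced before June: Kofi.
That leaves Ayaan, Beatriz, Dmitri, Elena, Hassan, Ingrid, Luca, Ravi, and Yara with no forced order relative to June — 9.

9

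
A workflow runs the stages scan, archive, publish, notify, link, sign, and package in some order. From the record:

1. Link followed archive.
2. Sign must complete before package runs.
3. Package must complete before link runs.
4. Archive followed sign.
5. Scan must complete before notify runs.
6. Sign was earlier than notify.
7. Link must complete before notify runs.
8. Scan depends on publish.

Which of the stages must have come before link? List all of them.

Directly stated before link: archive and package.
Sign reaches link via sign → archive → link.

archive, package, sign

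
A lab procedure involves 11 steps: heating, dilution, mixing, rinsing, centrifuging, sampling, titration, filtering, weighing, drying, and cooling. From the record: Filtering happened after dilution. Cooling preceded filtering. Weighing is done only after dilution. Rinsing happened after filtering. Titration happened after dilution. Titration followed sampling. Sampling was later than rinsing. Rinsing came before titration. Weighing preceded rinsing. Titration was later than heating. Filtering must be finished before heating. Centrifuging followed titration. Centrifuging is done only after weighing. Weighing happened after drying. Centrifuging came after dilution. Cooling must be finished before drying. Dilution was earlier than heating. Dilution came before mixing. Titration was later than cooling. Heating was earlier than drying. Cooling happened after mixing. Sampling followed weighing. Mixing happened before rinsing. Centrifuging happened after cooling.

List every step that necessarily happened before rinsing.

cooling, dilution, drying, filtering, heating, mixing, weighing

Directly stated before rinsing: filtering, mixing, and weighing.
Cooling reaches rinsing via cooling → filtering → rinsing.
Dilution reaches rinsing via dilution → weighing → rinsing.
Drying reaches rinsing via drying → weighing → rinsing.
Likewise heating reaches rinsing by chaining the stated constraints.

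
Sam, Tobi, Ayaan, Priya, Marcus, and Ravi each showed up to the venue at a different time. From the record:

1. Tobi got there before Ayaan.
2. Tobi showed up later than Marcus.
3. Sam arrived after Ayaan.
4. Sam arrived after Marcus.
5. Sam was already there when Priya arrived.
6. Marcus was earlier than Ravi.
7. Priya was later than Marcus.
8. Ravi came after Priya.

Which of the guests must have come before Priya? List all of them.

Directly stated before Priya: Marcus and Sam.
Ayaan reaches Priya via Ayaan → Sam → Priya.
Tobi reaches Priya via Tobi → Ayaan → Sam → Priya.

Ayaan, Marcus, Sam, Tobi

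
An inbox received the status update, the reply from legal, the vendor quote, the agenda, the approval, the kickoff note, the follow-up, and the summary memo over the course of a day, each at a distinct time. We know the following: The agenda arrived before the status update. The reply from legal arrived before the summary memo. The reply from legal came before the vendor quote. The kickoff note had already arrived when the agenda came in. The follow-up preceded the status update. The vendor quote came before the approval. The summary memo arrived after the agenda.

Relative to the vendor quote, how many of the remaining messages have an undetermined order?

Forced before the vendor quote: the reply from legal; forced after the vendor quote: the approval.
That leaves the agenda, the follow-up, the kickoff note, the status update, and the summary memo with no forced order relative to the vendor quote — 5.

5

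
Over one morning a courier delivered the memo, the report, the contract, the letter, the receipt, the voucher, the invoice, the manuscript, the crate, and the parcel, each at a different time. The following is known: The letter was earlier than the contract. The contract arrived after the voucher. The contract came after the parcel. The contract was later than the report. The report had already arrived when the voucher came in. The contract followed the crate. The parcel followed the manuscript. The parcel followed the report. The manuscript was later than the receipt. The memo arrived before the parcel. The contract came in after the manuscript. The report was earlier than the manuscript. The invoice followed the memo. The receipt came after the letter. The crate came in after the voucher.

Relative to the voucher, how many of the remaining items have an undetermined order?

6

Forced before the voucher: the report; forced after the voucher: the contract and the crate.
That leaves the invoice, the letter, the manuscript, the memo, the parcel, and the receipt with no forced order relative to the voucher — 6.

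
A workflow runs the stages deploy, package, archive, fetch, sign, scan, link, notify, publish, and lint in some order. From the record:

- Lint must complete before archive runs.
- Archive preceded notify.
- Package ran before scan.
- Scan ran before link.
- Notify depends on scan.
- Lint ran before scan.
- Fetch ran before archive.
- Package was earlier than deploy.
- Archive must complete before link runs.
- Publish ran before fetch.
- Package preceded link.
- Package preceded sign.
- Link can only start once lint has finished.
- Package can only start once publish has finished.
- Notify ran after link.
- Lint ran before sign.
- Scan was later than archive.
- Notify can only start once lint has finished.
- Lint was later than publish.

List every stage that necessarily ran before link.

archive, fetch, lint, package, publish, scan

Directly stated before link: archive, lint, package, and scan.
Fetch reaches link via fetch → archive → link.
Publish reaches link via publish → lint → link.
No chain forces sign (or any of the others) ahead of link.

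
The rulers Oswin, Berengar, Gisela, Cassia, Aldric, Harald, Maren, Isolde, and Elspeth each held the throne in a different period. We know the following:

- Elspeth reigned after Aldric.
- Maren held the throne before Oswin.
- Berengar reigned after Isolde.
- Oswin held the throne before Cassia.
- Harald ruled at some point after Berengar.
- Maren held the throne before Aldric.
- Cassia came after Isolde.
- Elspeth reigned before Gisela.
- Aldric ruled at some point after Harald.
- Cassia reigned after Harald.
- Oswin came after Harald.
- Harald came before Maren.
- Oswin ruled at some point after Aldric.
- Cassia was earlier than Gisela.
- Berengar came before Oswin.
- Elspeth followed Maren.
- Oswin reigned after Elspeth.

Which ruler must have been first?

Isolde has a chain of constraints placing them before every other ruler, so Isolde must be first.

Isolde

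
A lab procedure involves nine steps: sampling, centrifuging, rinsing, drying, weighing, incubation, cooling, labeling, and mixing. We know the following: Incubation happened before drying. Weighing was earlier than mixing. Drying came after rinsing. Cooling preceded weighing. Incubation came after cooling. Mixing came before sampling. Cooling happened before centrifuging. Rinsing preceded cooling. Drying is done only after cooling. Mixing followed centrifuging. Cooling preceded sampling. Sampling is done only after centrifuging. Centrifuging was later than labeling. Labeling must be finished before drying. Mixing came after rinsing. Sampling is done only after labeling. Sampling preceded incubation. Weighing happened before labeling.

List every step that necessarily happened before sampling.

centrifuging, cooling, labeling, mixing, rinsing, weighing

Directly stated before sampling: centrifuging, cooling, labeling, and mixing.
Rinsing reaches sampling via rinsing → mixing → sampling.
Weighing reaches sampling via weighing → labeling → sampling.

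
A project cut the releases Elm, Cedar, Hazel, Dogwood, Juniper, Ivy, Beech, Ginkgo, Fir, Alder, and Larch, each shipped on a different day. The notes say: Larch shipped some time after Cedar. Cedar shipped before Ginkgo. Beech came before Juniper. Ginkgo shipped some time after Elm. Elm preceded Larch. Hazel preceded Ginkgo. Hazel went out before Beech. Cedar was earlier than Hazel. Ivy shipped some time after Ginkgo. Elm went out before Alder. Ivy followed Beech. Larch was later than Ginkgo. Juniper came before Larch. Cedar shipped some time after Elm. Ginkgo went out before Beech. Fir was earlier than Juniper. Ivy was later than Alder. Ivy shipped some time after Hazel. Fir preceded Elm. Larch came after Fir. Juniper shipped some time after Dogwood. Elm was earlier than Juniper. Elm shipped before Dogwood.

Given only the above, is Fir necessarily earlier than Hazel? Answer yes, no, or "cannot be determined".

Chain the constraints: Fir → Elm → Cedar → Hazel. Each link is directly stated, so Fir comes before Hazel.

yes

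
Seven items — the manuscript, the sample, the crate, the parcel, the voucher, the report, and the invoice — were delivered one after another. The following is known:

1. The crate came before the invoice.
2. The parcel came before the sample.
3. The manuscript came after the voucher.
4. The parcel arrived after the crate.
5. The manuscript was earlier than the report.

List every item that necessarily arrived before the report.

the manuscript, the voucher

Directly stated before the report: the manuscript.
The voucher reaches the report via the voucher → the manuscript → the report.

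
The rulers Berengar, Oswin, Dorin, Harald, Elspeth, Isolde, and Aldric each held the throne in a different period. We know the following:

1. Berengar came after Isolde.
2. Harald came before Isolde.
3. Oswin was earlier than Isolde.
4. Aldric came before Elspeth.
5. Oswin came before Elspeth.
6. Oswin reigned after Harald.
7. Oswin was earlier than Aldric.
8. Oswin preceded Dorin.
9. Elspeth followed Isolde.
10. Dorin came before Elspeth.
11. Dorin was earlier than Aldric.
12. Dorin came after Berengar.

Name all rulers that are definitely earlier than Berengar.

Harald, Isolde, Oswin

Directly stated before Berengar: Isolde.
Harald reaches Berengar via Harald → Isolde → Berengar.
Oswin reaches Berengar via Oswin → Isolde → Berengar.
No chain forces Dorin (or any of the others) ahead of Berengar.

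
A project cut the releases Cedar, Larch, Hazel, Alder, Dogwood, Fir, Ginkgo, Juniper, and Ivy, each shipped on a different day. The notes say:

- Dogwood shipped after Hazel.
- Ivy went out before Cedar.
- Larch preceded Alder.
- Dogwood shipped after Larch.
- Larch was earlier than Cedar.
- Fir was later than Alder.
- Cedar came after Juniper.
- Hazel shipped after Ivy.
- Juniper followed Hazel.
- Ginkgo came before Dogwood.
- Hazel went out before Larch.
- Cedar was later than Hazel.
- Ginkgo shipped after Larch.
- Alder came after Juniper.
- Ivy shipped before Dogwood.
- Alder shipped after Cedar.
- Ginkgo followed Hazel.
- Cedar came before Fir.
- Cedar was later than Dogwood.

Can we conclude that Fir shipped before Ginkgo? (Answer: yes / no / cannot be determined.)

Tracing the constraints gives Ginkgo → Dogwood → Cedar → Fir, so Ginkgo must come before Fir.
That means Fir cannot be before Ginkgo.

no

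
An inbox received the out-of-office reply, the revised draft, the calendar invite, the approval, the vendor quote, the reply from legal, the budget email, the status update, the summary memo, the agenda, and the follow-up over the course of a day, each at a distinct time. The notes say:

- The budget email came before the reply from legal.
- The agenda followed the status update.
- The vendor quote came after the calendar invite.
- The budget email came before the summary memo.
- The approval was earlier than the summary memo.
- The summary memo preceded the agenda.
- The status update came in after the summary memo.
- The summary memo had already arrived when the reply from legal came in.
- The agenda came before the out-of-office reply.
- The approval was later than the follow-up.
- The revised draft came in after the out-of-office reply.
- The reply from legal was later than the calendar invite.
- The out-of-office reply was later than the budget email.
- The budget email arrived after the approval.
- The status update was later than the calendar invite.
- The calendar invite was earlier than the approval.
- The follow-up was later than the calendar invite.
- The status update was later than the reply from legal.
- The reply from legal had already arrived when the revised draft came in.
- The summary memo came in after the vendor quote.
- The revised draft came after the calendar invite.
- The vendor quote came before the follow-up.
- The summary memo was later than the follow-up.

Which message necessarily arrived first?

the calendar invite

The calendar invite has a chain of constraints placing it before every other message, so the calendar invite must be first.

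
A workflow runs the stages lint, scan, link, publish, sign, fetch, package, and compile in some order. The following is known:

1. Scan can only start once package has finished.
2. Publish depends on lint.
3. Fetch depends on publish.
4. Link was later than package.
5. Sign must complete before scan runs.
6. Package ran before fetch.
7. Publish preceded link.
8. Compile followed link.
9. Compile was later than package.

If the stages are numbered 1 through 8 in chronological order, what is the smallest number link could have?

Lint, package, and publish must all come before link — 3 forced predecessors.
Nothing else is forced ahead of link, so its earliest slot is position 3 + 1 = 4.

4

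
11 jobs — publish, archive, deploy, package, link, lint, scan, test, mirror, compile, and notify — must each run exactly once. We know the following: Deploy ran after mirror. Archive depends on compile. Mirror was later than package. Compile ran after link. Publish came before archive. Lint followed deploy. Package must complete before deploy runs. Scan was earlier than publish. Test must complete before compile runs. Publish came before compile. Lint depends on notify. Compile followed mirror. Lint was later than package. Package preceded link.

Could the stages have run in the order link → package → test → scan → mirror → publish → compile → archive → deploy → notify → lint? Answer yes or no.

no

The constraints require package before link, but in the proposed sequence link appears ahead of package. That one violation is enough.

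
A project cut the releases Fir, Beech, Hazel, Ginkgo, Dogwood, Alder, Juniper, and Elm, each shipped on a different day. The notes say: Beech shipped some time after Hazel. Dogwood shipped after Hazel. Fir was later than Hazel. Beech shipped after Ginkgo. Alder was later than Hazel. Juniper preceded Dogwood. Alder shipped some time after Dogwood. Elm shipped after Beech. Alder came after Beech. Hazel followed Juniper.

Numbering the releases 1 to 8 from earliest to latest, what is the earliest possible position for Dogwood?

Hazel and Juniper must both come before Dogwood — 2 forced predecessors.
Nothing else is forced ahead of Dogwood, so its earliest slot is position 2 + 1 = 3.

3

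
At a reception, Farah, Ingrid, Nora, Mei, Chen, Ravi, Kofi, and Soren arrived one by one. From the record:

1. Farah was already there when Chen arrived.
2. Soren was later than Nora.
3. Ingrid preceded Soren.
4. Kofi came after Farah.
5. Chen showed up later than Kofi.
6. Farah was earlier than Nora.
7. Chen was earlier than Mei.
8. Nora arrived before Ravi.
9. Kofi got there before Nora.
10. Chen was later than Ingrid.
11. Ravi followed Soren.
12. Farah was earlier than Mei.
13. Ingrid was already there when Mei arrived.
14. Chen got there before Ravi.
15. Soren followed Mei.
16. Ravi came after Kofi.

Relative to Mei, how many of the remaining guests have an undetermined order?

1

Forced before Mei: Chen, Farah, Ingrid, and Kofi; forced after Mei: Ravi and Soren.
That leaves Nora with no forced order relative to Mei — 1.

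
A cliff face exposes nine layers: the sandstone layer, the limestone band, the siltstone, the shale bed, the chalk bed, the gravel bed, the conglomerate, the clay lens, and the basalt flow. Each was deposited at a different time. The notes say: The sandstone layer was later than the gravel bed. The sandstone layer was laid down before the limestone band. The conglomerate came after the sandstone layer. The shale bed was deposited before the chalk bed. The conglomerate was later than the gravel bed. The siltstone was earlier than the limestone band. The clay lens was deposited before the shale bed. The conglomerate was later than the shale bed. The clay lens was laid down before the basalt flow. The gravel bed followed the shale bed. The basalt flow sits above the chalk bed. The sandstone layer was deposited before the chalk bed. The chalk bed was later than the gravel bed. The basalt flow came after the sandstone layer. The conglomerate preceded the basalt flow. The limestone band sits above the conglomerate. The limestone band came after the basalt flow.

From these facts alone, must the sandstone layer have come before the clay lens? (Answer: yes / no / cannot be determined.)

Tracing the constraints gives the clay lens → the shale bed → the gravel bed → the sandstone layer, so the clay lens must come before the sandstone layer.
That means the sandstone layer cannot be before the clay lens.

no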